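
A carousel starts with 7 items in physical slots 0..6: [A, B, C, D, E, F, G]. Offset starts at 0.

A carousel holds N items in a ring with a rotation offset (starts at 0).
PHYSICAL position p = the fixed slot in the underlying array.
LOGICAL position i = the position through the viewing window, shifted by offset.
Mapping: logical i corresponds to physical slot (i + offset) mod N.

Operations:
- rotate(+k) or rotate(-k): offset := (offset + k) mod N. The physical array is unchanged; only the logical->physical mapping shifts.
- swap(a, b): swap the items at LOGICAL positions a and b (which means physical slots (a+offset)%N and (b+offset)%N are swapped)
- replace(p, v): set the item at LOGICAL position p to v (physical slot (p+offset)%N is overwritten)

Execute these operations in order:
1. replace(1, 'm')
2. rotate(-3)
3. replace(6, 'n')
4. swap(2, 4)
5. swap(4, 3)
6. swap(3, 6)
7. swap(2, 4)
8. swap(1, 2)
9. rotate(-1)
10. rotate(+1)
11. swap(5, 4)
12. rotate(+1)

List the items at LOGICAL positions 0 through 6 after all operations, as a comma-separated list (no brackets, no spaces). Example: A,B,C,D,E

Answer: A,F,n,C,m,G,E

Derivation:
After op 1 (replace(1, 'm')): offset=0, physical=[A,m,C,D,E,F,G], logical=[A,m,C,D,E,F,G]
After op 2 (rotate(-3)): offset=4, physical=[A,m,C,D,E,F,G], logical=[E,F,G,A,m,C,D]
After op 3 (replace(6, 'n')): offset=4, physical=[A,m,C,n,E,F,G], logical=[E,F,G,A,m,C,n]
After op 4 (swap(2, 4)): offset=4, physical=[A,G,C,n,E,F,m], logical=[E,F,m,A,G,C,n]
After op 5 (swap(4, 3)): offset=4, physical=[G,A,C,n,E,F,m], logical=[E,F,m,G,A,C,n]
After op 6 (swap(3, 6)): offset=4, physical=[n,A,C,G,E,F,m], logical=[E,F,m,n,A,C,G]
After op 7 (swap(2, 4)): offset=4, physical=[n,m,C,G,E,F,A], logical=[E,F,A,n,m,C,G]
After op 8 (swap(1, 2)): offset=4, physical=[n,m,C,G,E,A,F], logical=[E,A,F,n,m,C,G]
After op 9 (rotate(-1)): offset=3, physical=[n,m,C,G,E,A,F], logical=[G,E,A,F,n,m,C]
After op 10 (rotate(+1)): offset=4, physical=[n,m,C,G,E,A,F], logical=[E,A,F,n,m,C,G]
After op 11 (swap(5, 4)): offset=4, physical=[n,C,m,G,E,A,F], logical=[E,A,F,n,C,m,G]
After op 12 (rotate(+1)): offset=5, physical=[n,C,m,G,E,A,F], logical=[A,F,n,C,m,G,E]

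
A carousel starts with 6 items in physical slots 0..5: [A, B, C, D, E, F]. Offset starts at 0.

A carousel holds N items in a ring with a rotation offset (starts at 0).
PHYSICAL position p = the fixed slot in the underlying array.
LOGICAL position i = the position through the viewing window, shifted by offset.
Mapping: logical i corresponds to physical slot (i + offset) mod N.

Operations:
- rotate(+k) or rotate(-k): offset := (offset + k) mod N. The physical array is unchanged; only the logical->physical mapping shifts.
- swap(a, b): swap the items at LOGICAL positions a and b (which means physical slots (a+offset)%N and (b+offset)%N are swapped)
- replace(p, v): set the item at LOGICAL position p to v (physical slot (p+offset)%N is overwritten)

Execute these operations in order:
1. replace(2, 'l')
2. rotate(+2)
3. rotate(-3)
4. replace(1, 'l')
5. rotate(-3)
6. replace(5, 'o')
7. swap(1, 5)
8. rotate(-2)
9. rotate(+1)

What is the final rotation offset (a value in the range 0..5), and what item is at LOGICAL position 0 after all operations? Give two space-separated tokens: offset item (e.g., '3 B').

Answer: 1 D

Derivation:
After op 1 (replace(2, 'l')): offset=0, physical=[A,B,l,D,E,F], logical=[A,B,l,D,E,F]
After op 2 (rotate(+2)): offset=2, physical=[A,B,l,D,E,F], logical=[l,D,E,F,A,B]
After op 3 (rotate(-3)): offset=5, physical=[A,B,l,D,E,F], logical=[F,A,B,l,D,E]
After op 4 (replace(1, 'l')): offset=5, physical=[l,B,l,D,E,F], logical=[F,l,B,l,D,E]
After op 5 (rotate(-3)): offset=2, physical=[l,B,l,D,E,F], logical=[l,D,E,F,l,B]
After op 6 (replace(5, 'o')): offset=2, physical=[l,o,l,D,E,F], logical=[l,D,E,F,l,o]
After op 7 (swap(1, 5)): offset=2, physical=[l,D,l,o,E,F], logical=[l,o,E,F,l,D]
After op 8 (rotate(-2)): offset=0, physical=[l,D,l,o,E,F], logical=[l,D,l,o,E,F]
After op 9 (rotate(+1)): offset=1, physical=[l,D,l,o,E,F], logical=[D,l,o,E,F,l]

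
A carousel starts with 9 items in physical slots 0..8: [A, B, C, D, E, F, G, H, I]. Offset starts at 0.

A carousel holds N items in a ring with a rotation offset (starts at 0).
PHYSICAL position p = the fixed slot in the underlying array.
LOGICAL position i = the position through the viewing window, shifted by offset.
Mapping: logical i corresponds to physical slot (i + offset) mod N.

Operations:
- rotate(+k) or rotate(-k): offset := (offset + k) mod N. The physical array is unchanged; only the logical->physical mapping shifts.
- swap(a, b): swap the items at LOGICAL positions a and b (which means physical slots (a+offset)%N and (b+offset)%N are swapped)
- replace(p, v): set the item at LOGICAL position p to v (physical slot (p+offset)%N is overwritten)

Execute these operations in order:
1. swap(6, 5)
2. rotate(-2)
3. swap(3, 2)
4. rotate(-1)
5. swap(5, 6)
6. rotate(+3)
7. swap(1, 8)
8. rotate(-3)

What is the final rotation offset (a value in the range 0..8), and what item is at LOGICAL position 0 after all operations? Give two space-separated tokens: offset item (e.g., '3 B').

Answer: 6 F

Derivation:
After op 1 (swap(6, 5)): offset=0, physical=[A,B,C,D,E,G,F,H,I], logical=[A,B,C,D,E,G,F,H,I]
After op 2 (rotate(-2)): offset=7, physical=[A,B,C,D,E,G,F,H,I], logical=[H,I,A,B,C,D,E,G,F]
After op 3 (swap(3, 2)): offset=7, physical=[B,A,C,D,E,G,F,H,I], logical=[H,I,B,A,C,D,E,G,F]
After op 4 (rotate(-1)): offset=6, physical=[B,A,C,D,E,G,F,H,I], logical=[F,H,I,B,A,C,D,E,G]
After op 5 (swap(5, 6)): offset=6, physical=[B,A,D,C,E,G,F,H,I], logical=[F,H,I,B,A,D,C,E,G]
After op 6 (rotate(+3)): offset=0, physical=[B,A,D,C,E,G,F,H,I], logical=[B,A,D,C,E,G,F,H,I]
After op 7 (swap(1, 8)): offset=0, physical=[B,I,D,C,E,G,F,H,A], logical=[B,I,D,C,E,G,F,H,A]
After op 8 (rotate(-3)): offset=6, physical=[B,I,D,C,E,G,F,H,A], logical=[F,H,A,B,I,D,C,E,G]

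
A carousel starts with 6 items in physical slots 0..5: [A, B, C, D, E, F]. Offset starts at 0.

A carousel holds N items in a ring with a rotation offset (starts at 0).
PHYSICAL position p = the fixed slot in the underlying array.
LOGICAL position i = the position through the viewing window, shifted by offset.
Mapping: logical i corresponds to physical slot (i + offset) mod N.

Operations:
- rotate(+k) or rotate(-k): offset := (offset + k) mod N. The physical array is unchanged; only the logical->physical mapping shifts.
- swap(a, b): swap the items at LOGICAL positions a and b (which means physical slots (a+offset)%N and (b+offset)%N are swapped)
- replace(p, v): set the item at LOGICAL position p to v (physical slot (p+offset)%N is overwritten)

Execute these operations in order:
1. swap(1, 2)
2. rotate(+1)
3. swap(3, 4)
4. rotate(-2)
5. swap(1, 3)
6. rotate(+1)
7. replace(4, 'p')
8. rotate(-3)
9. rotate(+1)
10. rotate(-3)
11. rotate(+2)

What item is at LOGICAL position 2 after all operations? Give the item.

Answer: E

Derivation:
After op 1 (swap(1, 2)): offset=0, physical=[A,C,B,D,E,F], logical=[A,C,B,D,E,F]
After op 2 (rotate(+1)): offset=1, physical=[A,C,B,D,E,F], logical=[C,B,D,E,F,A]
After op 3 (swap(3, 4)): offset=1, physical=[A,C,B,D,F,E], logical=[C,B,D,F,E,A]
After op 4 (rotate(-2)): offset=5, physical=[A,C,B,D,F,E], logical=[E,A,C,B,D,F]
After op 5 (swap(1, 3)): offset=5, physical=[B,C,A,D,F,E], logical=[E,B,C,A,D,F]
After op 6 (rotate(+1)): offset=0, physical=[B,C,A,D,F,E], logical=[B,C,A,D,F,E]
After op 7 (replace(4, 'p')): offset=0, physical=[B,C,A,D,p,E], logical=[B,C,A,D,p,E]
After op 8 (rotate(-3)): offset=3, physical=[B,C,A,D,p,E], logical=[D,p,E,B,C,A]
After op 9 (rotate(+1)): offset=4, physical=[B,C,A,D,p,E], logical=[p,E,B,C,A,D]
After op 10 (rotate(-3)): offset=1, physical=[B,C,A,D,p,E], logical=[C,A,D,p,E,B]
After op 11 (rotate(+2)): offset=3, physical=[B,C,A,D,p,E], logical=[D,p,E,B,C,A]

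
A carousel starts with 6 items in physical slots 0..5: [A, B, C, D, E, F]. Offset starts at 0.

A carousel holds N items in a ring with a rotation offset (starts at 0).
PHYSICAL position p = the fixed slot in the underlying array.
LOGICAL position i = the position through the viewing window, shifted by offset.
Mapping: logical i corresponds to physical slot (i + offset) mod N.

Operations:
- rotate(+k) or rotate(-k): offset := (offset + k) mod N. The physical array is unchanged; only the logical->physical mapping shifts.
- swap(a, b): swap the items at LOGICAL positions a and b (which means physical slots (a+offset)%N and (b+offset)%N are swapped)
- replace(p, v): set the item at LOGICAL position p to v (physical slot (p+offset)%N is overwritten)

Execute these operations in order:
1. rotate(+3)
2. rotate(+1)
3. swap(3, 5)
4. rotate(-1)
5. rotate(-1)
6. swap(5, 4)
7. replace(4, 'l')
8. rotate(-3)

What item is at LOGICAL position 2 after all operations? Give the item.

Answer: A

Derivation:
After op 1 (rotate(+3)): offset=3, physical=[A,B,C,D,E,F], logical=[D,E,F,A,B,C]
After op 2 (rotate(+1)): offset=4, physical=[A,B,C,D,E,F], logical=[E,F,A,B,C,D]
After op 3 (swap(3, 5)): offset=4, physical=[A,D,C,B,E,F], logical=[E,F,A,D,C,B]
After op 4 (rotate(-1)): offset=3, physical=[A,D,C,B,E,F], logical=[B,E,F,A,D,C]
After op 5 (rotate(-1)): offset=2, physical=[A,D,C,B,E,F], logical=[C,B,E,F,A,D]
After op 6 (swap(5, 4)): offset=2, physical=[D,A,C,B,E,F], logical=[C,B,E,F,D,A]
After op 7 (replace(4, 'l')): offset=2, physical=[l,A,C,B,E,F], logical=[C,B,E,F,l,A]
After op 8 (rotate(-3)): offset=5, physical=[l,A,C,B,E,F], logical=[F,l,A,C,B,E]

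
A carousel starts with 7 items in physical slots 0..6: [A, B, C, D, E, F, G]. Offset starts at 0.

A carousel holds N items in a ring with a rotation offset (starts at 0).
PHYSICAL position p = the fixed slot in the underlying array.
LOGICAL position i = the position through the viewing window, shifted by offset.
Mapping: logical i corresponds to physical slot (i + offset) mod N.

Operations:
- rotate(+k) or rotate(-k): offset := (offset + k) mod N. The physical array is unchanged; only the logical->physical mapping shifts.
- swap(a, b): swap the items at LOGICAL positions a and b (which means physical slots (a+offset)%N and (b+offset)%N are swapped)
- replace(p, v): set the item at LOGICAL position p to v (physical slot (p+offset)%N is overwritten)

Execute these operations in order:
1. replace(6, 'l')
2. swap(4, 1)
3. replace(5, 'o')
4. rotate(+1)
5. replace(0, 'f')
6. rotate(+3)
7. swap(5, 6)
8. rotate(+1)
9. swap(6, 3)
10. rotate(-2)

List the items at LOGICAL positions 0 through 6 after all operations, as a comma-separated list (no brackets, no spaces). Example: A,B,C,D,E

After op 1 (replace(6, 'l')): offset=0, physical=[A,B,C,D,E,F,l], logical=[A,B,C,D,E,F,l]
After op 2 (swap(4, 1)): offset=0, physical=[A,E,C,D,B,F,l], logical=[A,E,C,D,B,F,l]
After op 3 (replace(5, 'o')): offset=0, physical=[A,E,C,D,B,o,l], logical=[A,E,C,D,B,o,l]
After op 4 (rotate(+1)): offset=1, physical=[A,E,C,D,B,o,l], logical=[E,C,D,B,o,l,A]
After op 5 (replace(0, 'f')): offset=1, physical=[A,f,C,D,B,o,l], logical=[f,C,D,B,o,l,A]
After op 6 (rotate(+3)): offset=4, physical=[A,f,C,D,B,o,l], logical=[B,o,l,A,f,C,D]
After op 7 (swap(5, 6)): offset=4, physical=[A,f,D,C,B,o,l], logical=[B,o,l,A,f,D,C]
After op 8 (rotate(+1)): offset=5, physical=[A,f,D,C,B,o,l], logical=[o,l,A,f,D,C,B]
After op 9 (swap(6, 3)): offset=5, physical=[A,B,D,C,f,o,l], logical=[o,l,A,B,D,C,f]
After op 10 (rotate(-2)): offset=3, physical=[A,B,D,C,f,o,l], logical=[C,f,o,l,A,B,D]

Answer: C,f,o,l,A,B,D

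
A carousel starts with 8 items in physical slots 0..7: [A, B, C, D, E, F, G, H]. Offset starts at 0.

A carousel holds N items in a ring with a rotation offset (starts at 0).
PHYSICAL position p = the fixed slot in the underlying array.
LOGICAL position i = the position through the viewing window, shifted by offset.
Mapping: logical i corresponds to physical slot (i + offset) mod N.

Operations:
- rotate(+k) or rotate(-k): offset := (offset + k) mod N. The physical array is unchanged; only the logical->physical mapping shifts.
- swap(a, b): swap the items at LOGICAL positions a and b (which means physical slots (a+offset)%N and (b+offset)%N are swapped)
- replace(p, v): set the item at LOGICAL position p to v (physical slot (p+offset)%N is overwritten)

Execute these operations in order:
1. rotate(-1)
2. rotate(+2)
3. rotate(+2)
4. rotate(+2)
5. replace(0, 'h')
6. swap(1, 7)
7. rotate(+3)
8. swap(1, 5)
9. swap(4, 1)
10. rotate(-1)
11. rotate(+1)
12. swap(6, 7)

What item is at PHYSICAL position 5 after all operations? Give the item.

After op 1 (rotate(-1)): offset=7, physical=[A,B,C,D,E,F,G,H], logical=[H,A,B,C,D,E,F,G]
After op 2 (rotate(+2)): offset=1, physical=[A,B,C,D,E,F,G,H], logical=[B,C,D,E,F,G,H,A]
After op 3 (rotate(+2)): offset=3, physical=[A,B,C,D,E,F,G,H], logical=[D,E,F,G,H,A,B,C]
After op 4 (rotate(+2)): offset=5, physical=[A,B,C,D,E,F,G,H], logical=[F,G,H,A,B,C,D,E]
After op 5 (replace(0, 'h')): offset=5, physical=[A,B,C,D,E,h,G,H], logical=[h,G,H,A,B,C,D,E]
After op 6 (swap(1, 7)): offset=5, physical=[A,B,C,D,G,h,E,H], logical=[h,E,H,A,B,C,D,G]
After op 7 (rotate(+3)): offset=0, physical=[A,B,C,D,G,h,E,H], logical=[A,B,C,D,G,h,E,H]
After op 8 (swap(1, 5)): offset=0, physical=[A,h,C,D,G,B,E,H], logical=[A,h,C,D,G,B,E,H]
After op 9 (swap(4, 1)): offset=0, physical=[A,G,C,D,h,B,E,H], logical=[A,G,C,D,h,B,E,H]
After op 10 (rotate(-1)): offset=7, physical=[A,G,C,D,h,B,E,H], logical=[H,A,G,C,D,h,B,E]
After op 11 (rotate(+1)): offset=0, physical=[A,G,C,D,h,B,E,H], logical=[A,G,C,D,h,B,E,H]
After op 12 (swap(6, 7)): offset=0, physical=[A,G,C,D,h,B,H,E], logical=[A,G,C,D,h,B,H,E]

Answer: B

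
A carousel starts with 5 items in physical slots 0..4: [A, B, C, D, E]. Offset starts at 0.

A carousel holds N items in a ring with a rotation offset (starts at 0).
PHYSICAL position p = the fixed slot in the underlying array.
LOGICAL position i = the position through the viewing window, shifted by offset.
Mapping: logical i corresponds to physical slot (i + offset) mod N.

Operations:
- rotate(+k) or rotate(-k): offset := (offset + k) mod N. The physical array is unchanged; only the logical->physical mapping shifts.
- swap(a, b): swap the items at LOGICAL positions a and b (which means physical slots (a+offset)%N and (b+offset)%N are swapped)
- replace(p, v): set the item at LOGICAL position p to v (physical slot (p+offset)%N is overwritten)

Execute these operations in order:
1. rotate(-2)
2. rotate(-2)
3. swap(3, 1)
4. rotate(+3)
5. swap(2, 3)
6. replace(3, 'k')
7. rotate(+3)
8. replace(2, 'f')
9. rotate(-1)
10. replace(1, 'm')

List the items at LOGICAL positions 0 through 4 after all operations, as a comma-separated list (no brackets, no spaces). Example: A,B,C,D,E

After op 1 (rotate(-2)): offset=3, physical=[A,B,C,D,E], logical=[D,E,A,B,C]
After op 2 (rotate(-2)): offset=1, physical=[A,B,C,D,E], logical=[B,C,D,E,A]
After op 3 (swap(3, 1)): offset=1, physical=[A,B,E,D,C], logical=[B,E,D,C,A]
After op 4 (rotate(+3)): offset=4, physical=[A,B,E,D,C], logical=[C,A,B,E,D]
After op 5 (swap(2, 3)): offset=4, physical=[A,E,B,D,C], logical=[C,A,E,B,D]
After op 6 (replace(3, 'k')): offset=4, physical=[A,E,k,D,C], logical=[C,A,E,k,D]
After op 7 (rotate(+3)): offset=2, physical=[A,E,k,D,C], logical=[k,D,C,A,E]
After op 8 (replace(2, 'f')): offset=2, physical=[A,E,k,D,f], logical=[k,D,f,A,E]
After op 9 (rotate(-1)): offset=1, physical=[A,E,k,D,f], logical=[E,k,D,f,A]
After op 10 (replace(1, 'm')): offset=1, physical=[A,E,m,D,f], logical=[E,m,D,f,A]

Answer: E,m,D,f,A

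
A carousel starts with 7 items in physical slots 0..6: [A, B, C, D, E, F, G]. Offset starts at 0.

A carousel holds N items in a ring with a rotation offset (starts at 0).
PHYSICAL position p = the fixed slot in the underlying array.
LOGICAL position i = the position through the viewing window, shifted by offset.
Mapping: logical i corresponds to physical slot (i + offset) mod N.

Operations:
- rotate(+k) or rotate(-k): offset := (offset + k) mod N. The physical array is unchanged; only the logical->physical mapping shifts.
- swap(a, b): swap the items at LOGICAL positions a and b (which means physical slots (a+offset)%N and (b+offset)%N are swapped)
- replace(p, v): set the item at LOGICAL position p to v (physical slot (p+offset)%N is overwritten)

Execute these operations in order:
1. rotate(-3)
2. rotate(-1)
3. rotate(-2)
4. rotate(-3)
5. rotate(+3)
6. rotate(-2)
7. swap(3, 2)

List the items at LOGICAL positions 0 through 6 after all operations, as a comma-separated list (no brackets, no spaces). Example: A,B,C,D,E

After op 1 (rotate(-3)): offset=4, physical=[A,B,C,D,E,F,G], logical=[E,F,G,A,B,C,D]
After op 2 (rotate(-1)): offset=3, physical=[A,B,C,D,E,F,G], logical=[D,E,F,G,A,B,C]
After op 3 (rotate(-2)): offset=1, physical=[A,B,C,D,E,F,G], logical=[B,C,D,E,F,G,A]
After op 4 (rotate(-3)): offset=5, physical=[A,B,C,D,E,F,G], logical=[F,G,A,B,C,D,E]
After op 5 (rotate(+3)): offset=1, physical=[A,B,C,D,E,F,G], logical=[B,C,D,E,F,G,A]
After op 6 (rotate(-2)): offset=6, physical=[A,B,C,D,E,F,G], logical=[G,A,B,C,D,E,F]
After op 7 (swap(3, 2)): offset=6, physical=[A,C,B,D,E,F,G], logical=[G,A,C,B,D,E,F]

Answer: G,A,C,B,D,E,F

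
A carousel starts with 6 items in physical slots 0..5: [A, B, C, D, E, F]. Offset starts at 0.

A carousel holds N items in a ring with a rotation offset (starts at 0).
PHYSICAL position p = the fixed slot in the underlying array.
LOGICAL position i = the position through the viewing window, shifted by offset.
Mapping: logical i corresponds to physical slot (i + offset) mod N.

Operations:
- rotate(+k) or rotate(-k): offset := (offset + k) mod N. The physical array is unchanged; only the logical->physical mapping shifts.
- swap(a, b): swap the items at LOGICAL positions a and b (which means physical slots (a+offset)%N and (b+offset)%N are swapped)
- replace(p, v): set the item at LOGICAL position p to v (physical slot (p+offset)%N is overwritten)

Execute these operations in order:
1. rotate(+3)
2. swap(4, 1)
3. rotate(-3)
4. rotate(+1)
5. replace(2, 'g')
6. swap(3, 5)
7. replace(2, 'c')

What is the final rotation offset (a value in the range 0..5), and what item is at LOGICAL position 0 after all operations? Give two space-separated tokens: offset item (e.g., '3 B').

After op 1 (rotate(+3)): offset=3, physical=[A,B,C,D,E,F], logical=[D,E,F,A,B,C]
After op 2 (swap(4, 1)): offset=3, physical=[A,E,C,D,B,F], logical=[D,B,F,A,E,C]
After op 3 (rotate(-3)): offset=0, physical=[A,E,C,D,B,F], logical=[A,E,C,D,B,F]
After op 4 (rotate(+1)): offset=1, physical=[A,E,C,D,B,F], logical=[E,C,D,B,F,A]
After op 5 (replace(2, 'g')): offset=1, physical=[A,E,C,g,B,F], logical=[E,C,g,B,F,A]
After op 6 (swap(3, 5)): offset=1, physical=[B,E,C,g,A,F], logical=[E,C,g,A,F,B]
After op 7 (replace(2, 'c')): offset=1, physical=[B,E,C,c,A,F], logical=[E,C,c,A,F,B]

Answer: 1 E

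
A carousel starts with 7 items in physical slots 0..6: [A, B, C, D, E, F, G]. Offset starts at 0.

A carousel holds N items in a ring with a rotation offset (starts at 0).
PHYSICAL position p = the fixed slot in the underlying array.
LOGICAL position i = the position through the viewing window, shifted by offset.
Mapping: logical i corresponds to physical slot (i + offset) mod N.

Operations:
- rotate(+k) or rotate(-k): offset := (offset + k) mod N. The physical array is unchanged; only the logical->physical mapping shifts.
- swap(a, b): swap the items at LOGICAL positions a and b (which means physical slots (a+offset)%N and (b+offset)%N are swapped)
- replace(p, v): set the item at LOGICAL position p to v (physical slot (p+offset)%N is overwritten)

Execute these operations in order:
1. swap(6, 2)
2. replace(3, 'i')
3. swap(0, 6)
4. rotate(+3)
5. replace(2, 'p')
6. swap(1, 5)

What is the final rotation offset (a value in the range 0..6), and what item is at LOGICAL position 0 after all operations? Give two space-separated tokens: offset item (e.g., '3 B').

Answer: 3 i

Derivation:
After op 1 (swap(6, 2)): offset=0, physical=[A,B,G,D,E,F,C], logical=[A,B,G,D,E,F,C]
After op 2 (replace(3, 'i')): offset=0, physical=[A,B,G,i,E,F,C], logical=[A,B,G,i,E,F,C]
After op 3 (swap(0, 6)): offset=0, physical=[C,B,G,i,E,F,A], logical=[C,B,G,i,E,F,A]
After op 4 (rotate(+3)): offset=3, physical=[C,B,G,i,E,F,A], logical=[i,E,F,A,C,B,G]
After op 5 (replace(2, 'p')): offset=3, physical=[C,B,G,i,E,p,A], logical=[i,E,p,A,C,B,G]
After op 6 (swap(1, 5)): offset=3, physical=[C,E,G,i,B,p,A], logical=[i,B,p,A,C,E,G]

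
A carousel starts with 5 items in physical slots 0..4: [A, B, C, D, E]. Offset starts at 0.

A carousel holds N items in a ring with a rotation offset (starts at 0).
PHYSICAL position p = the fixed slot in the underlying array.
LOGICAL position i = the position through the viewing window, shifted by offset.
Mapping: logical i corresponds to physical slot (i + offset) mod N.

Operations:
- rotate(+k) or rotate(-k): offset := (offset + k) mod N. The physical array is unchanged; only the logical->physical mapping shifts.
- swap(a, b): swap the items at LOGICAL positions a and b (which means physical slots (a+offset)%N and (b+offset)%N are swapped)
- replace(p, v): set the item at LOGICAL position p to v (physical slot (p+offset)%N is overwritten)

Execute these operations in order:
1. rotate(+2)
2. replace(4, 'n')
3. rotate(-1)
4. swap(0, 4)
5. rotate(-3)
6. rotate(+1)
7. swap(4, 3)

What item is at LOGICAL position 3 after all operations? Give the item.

Answer: D

Derivation:
After op 1 (rotate(+2)): offset=2, physical=[A,B,C,D,E], logical=[C,D,E,A,B]
After op 2 (replace(4, 'n')): offset=2, physical=[A,n,C,D,E], logical=[C,D,E,A,n]
After op 3 (rotate(-1)): offset=1, physical=[A,n,C,D,E], logical=[n,C,D,E,A]
After op 4 (swap(0, 4)): offset=1, physical=[n,A,C,D,E], logical=[A,C,D,E,n]
After op 5 (rotate(-3)): offset=3, physical=[n,A,C,D,E], logical=[D,E,n,A,C]
After op 6 (rotate(+1)): offset=4, physical=[n,A,C,D,E], logical=[E,n,A,C,D]
After op 7 (swap(4, 3)): offset=4, physical=[n,A,D,C,E], logical=[E,n,A,D,C]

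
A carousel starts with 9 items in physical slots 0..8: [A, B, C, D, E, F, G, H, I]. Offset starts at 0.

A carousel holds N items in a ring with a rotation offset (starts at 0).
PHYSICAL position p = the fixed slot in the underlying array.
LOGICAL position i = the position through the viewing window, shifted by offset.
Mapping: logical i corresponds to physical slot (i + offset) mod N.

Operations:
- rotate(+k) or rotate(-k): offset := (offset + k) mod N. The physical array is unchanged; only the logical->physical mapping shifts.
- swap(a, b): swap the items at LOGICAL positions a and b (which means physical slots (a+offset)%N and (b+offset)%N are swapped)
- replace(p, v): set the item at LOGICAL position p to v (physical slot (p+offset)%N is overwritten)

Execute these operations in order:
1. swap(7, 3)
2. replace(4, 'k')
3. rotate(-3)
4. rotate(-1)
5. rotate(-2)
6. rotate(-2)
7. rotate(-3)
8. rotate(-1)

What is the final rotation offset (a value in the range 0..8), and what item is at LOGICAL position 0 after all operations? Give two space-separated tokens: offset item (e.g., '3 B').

After op 1 (swap(7, 3)): offset=0, physical=[A,B,C,H,E,F,G,D,I], logical=[A,B,C,H,E,F,G,D,I]
After op 2 (replace(4, 'k')): offset=0, physical=[A,B,C,H,k,F,G,D,I], logical=[A,B,C,H,k,F,G,D,I]
After op 3 (rotate(-3)): offset=6, physical=[A,B,C,H,k,F,G,D,I], logical=[G,D,I,A,B,C,H,k,F]
After op 4 (rotate(-1)): offset=5, physical=[A,B,C,H,k,F,G,D,I], logical=[F,G,D,I,A,B,C,H,k]
After op 5 (rotate(-2)): offset=3, physical=[A,B,C,H,k,F,G,D,I], logical=[H,k,F,G,D,I,A,B,C]
After op 6 (rotate(-2)): offset=1, physical=[A,B,C,H,k,F,G,D,I], logical=[B,C,H,k,F,G,D,I,A]
After op 7 (rotate(-3)): offset=7, physical=[A,B,C,H,k,F,G,D,I], logical=[D,I,A,B,C,H,k,F,G]
After op 8 (rotate(-1)): offset=6, physical=[A,B,C,H,k,F,G,D,I], logical=[G,D,I,A,B,C,H,k,F]

Answer: 6 G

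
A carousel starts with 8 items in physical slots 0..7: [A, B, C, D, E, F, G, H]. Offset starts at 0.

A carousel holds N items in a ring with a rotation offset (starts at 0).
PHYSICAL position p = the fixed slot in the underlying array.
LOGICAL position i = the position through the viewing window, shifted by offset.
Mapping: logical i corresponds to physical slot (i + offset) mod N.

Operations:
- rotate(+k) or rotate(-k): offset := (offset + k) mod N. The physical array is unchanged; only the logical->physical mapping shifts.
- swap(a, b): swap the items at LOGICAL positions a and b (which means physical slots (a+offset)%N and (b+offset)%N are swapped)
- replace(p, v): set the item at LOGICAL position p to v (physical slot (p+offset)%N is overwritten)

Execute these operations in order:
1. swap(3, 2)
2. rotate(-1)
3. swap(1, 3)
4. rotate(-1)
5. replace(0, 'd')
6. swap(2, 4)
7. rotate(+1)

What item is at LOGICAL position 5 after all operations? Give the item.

Answer: E

Derivation:
After op 1 (swap(3, 2)): offset=0, physical=[A,B,D,C,E,F,G,H], logical=[A,B,D,C,E,F,G,H]
After op 2 (rotate(-1)): offset=7, physical=[A,B,D,C,E,F,G,H], logical=[H,A,B,D,C,E,F,G]
After op 3 (swap(1, 3)): offset=7, physical=[D,B,A,C,E,F,G,H], logical=[H,D,B,A,C,E,F,G]
After op 4 (rotate(-1)): offset=6, physical=[D,B,A,C,E,F,G,H], logical=[G,H,D,B,A,C,E,F]
After op 5 (replace(0, 'd')): offset=6, physical=[D,B,A,C,E,F,d,H], logical=[d,H,D,B,A,C,E,F]
After op 6 (swap(2, 4)): offset=6, physical=[A,B,D,C,E,F,d,H], logical=[d,H,A,B,D,C,E,F]
After op 7 (rotate(+1)): offset=7, physical=[A,B,D,C,E,F,d,H], logical=[H,A,B,D,C,E,F,d]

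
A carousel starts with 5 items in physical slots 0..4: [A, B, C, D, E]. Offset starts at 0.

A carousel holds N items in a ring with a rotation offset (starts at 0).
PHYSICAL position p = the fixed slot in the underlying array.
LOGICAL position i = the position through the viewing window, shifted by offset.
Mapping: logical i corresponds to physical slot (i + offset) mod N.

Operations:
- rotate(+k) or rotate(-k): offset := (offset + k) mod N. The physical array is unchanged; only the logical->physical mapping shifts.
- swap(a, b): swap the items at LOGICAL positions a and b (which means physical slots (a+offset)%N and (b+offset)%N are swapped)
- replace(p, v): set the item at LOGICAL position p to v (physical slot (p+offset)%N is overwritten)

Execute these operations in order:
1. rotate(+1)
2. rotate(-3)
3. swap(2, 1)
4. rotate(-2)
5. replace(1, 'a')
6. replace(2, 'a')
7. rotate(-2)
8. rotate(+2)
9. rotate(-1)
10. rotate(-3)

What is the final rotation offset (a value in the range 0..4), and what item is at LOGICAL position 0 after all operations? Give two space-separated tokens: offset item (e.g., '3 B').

After op 1 (rotate(+1)): offset=1, physical=[A,B,C,D,E], logical=[B,C,D,E,A]
After op 2 (rotate(-3)): offset=3, physical=[A,B,C,D,E], logical=[D,E,A,B,C]
After op 3 (swap(2, 1)): offset=3, physical=[E,B,C,D,A], logical=[D,A,E,B,C]
After op 4 (rotate(-2)): offset=1, physical=[E,B,C,D,A], logical=[B,C,D,A,E]
After op 5 (replace(1, 'a')): offset=1, physical=[E,B,a,D,A], logical=[B,a,D,A,E]
After op 6 (replace(2, 'a')): offset=1, physical=[E,B,a,a,A], logical=[B,a,a,A,E]
After op 7 (rotate(-2)): offset=4, physical=[E,B,a,a,A], logical=[A,E,B,a,a]
After op 8 (rotate(+2)): offset=1, physical=[E,B,a,a,A], logical=[B,a,a,A,E]
After op 9 (rotate(-1)): offset=0, physical=[E,B,a,a,A], logical=[E,B,a,a,A]
After op 10 (rotate(-3)): offset=2, physical=[E,B,a,a,A], logical=[a,a,A,E,B]

Answer: 2 a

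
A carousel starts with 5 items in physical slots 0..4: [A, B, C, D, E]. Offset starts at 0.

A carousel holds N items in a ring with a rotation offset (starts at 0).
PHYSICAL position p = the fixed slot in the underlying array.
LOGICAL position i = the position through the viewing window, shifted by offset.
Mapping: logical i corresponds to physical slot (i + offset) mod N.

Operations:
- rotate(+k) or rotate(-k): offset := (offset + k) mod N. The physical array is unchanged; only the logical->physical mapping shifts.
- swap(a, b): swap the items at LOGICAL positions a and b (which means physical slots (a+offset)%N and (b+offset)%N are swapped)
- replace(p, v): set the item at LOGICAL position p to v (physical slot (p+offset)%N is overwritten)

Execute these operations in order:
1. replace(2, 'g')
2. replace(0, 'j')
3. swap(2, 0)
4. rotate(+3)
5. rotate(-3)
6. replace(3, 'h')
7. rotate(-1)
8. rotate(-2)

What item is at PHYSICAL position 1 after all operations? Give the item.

Answer: B

Derivation:
After op 1 (replace(2, 'g')): offset=0, physical=[A,B,g,D,E], logical=[A,B,g,D,E]
After op 2 (replace(0, 'j')): offset=0, physical=[j,B,g,D,E], logical=[j,B,g,D,E]
After op 3 (swap(2, 0)): offset=0, physical=[g,B,j,D,E], logical=[g,B,j,D,E]
After op 4 (rotate(+3)): offset=3, physical=[g,B,j,D,E], logical=[D,E,g,B,j]
After op 5 (rotate(-3)): offset=0, physical=[g,B,j,D,E], logical=[g,B,j,D,E]
After op 6 (replace(3, 'h')): offset=0, physical=[g,B,j,h,E], logical=[g,B,j,h,E]
After op 7 (rotate(-1)): offset=4, physical=[g,B,j,h,E], logical=[E,g,B,j,h]
After op 8 (rotate(-2)): offset=2, physical=[g,B,j,h,E], logical=[j,h,E,g,B]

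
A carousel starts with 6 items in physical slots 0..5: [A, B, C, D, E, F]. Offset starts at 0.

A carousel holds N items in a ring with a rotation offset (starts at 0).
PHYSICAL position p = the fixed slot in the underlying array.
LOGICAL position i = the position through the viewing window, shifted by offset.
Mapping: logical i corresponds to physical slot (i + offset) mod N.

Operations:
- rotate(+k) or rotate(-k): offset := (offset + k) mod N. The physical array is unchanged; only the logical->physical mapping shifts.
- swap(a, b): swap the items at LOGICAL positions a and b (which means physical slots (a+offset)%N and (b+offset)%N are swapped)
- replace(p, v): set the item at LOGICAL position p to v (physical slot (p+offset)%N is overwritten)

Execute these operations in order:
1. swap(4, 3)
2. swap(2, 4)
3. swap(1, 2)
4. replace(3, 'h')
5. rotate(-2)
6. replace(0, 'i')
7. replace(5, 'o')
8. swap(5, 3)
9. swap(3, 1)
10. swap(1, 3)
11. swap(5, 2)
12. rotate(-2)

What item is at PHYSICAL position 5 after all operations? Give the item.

Answer: F

Derivation:
After op 1 (swap(4, 3)): offset=0, physical=[A,B,C,E,D,F], logical=[A,B,C,E,D,F]
After op 2 (swap(2, 4)): offset=0, physical=[A,B,D,E,C,F], logical=[A,B,D,E,C,F]
After op 3 (swap(1, 2)): offset=0, physical=[A,D,B,E,C,F], logical=[A,D,B,E,C,F]
After op 4 (replace(3, 'h')): offset=0, physical=[A,D,B,h,C,F], logical=[A,D,B,h,C,F]
After op 5 (rotate(-2)): offset=4, physical=[A,D,B,h,C,F], logical=[C,F,A,D,B,h]
After op 6 (replace(0, 'i')): offset=4, physical=[A,D,B,h,i,F], logical=[i,F,A,D,B,h]
After op 7 (replace(5, 'o')): offset=4, physical=[A,D,B,o,i,F], logical=[i,F,A,D,B,o]
After op 8 (swap(5, 3)): offset=4, physical=[A,o,B,D,i,F], logical=[i,F,A,o,B,D]
After op 9 (swap(3, 1)): offset=4, physical=[A,F,B,D,i,o], logical=[i,o,A,F,B,D]
After op 10 (swap(1, 3)): offset=4, physical=[A,o,B,D,i,F], logical=[i,F,A,o,B,D]
After op 11 (swap(5, 2)): offset=4, physical=[D,o,B,A,i,F], logical=[i,F,D,o,B,A]
After op 12 (rotate(-2)): offset=2, physical=[D,o,B,A,i,F], logical=[B,A,i,F,D,o]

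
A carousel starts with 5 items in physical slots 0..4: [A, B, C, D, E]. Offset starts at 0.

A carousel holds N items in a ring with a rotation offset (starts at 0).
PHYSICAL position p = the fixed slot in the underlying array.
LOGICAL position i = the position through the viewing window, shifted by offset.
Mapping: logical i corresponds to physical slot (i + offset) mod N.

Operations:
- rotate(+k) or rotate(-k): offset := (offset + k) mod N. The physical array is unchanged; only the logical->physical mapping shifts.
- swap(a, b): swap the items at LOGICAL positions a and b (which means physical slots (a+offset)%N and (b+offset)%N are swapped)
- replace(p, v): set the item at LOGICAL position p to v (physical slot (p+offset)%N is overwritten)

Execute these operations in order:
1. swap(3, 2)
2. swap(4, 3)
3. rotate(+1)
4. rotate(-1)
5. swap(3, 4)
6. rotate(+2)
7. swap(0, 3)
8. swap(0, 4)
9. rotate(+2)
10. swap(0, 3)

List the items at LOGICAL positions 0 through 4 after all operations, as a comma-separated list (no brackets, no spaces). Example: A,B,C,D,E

After op 1 (swap(3, 2)): offset=0, physical=[A,B,D,C,E], logical=[A,B,D,C,E]
After op 2 (swap(4, 3)): offset=0, physical=[A,B,D,E,C], logical=[A,B,D,E,C]
After op 3 (rotate(+1)): offset=1, physical=[A,B,D,E,C], logical=[B,D,E,C,A]
After op 4 (rotate(-1)): offset=0, physical=[A,B,D,E,C], logical=[A,B,D,E,C]
After op 5 (swap(3, 4)): offset=0, physical=[A,B,D,C,E], logical=[A,B,D,C,E]
After op 6 (rotate(+2)): offset=2, physical=[A,B,D,C,E], logical=[D,C,E,A,B]
After op 7 (swap(0, 3)): offset=2, physical=[D,B,A,C,E], logical=[A,C,E,D,B]
After op 8 (swap(0, 4)): offset=2, physical=[D,A,B,C,E], logical=[B,C,E,D,A]
After op 9 (rotate(+2)): offset=4, physical=[D,A,B,C,E], logical=[E,D,A,B,C]
After op 10 (swap(0, 3)): offset=4, physical=[D,A,E,C,B], logical=[B,D,A,E,C]

Answer: B,D,A,E,C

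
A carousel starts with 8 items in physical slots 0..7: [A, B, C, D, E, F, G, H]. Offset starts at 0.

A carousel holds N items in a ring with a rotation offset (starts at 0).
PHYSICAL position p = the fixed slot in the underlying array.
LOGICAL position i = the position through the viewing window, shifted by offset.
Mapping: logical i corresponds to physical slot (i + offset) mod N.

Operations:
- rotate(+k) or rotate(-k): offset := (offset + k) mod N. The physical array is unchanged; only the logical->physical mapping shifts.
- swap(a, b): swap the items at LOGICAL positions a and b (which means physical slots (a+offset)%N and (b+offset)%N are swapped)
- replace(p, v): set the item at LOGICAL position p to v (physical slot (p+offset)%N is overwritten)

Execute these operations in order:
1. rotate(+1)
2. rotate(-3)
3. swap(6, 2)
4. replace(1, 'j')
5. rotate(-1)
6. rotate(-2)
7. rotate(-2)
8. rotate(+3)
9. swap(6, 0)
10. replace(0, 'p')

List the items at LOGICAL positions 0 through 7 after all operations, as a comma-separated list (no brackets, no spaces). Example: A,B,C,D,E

Answer: p,F,G,j,E,B,A,D

Derivation:
After op 1 (rotate(+1)): offset=1, physical=[A,B,C,D,E,F,G,H], logical=[B,C,D,E,F,G,H,A]
After op 2 (rotate(-3)): offset=6, physical=[A,B,C,D,E,F,G,H], logical=[G,H,A,B,C,D,E,F]
After op 3 (swap(6, 2)): offset=6, physical=[E,B,C,D,A,F,G,H], logical=[G,H,E,B,C,D,A,F]
After op 4 (replace(1, 'j')): offset=6, physical=[E,B,C,D,A,F,G,j], logical=[G,j,E,B,C,D,A,F]
After op 5 (rotate(-1)): offset=5, physical=[E,B,C,D,A,F,G,j], logical=[F,G,j,E,B,C,D,A]
After op 6 (rotate(-2)): offset=3, physical=[E,B,C,D,A,F,G,j], logical=[D,A,F,G,j,E,B,C]
After op 7 (rotate(-2)): offset=1, physical=[E,B,C,D,A,F,G,j], logical=[B,C,D,A,F,G,j,E]
After op 8 (rotate(+3)): offset=4, physical=[E,B,C,D,A,F,G,j], logical=[A,F,G,j,E,B,C,D]
After op 9 (swap(6, 0)): offset=4, physical=[E,B,A,D,C,F,G,j], logical=[C,F,G,j,E,B,A,D]
After op 10 (replace(0, 'p')): offset=4, physical=[E,B,A,D,p,F,G,j], logical=[p,F,G,j,E,B,A,D]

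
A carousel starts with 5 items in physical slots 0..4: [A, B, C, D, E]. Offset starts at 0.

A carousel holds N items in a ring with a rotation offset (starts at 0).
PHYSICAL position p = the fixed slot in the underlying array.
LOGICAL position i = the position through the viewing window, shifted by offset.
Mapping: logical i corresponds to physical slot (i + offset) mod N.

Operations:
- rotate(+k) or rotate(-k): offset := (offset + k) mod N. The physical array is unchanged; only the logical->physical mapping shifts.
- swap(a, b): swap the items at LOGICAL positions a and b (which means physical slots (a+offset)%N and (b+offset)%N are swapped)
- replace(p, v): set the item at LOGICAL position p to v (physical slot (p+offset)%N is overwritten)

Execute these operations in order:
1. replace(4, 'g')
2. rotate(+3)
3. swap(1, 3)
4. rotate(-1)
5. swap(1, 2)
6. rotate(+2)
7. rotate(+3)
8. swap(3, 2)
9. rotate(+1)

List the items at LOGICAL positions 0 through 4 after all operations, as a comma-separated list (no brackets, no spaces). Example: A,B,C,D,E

Answer: B,A,D,g,C

Derivation:
After op 1 (replace(4, 'g')): offset=0, physical=[A,B,C,D,g], logical=[A,B,C,D,g]
After op 2 (rotate(+3)): offset=3, physical=[A,B,C,D,g], logical=[D,g,A,B,C]
After op 3 (swap(1, 3)): offset=3, physical=[A,g,C,D,B], logical=[D,B,A,g,C]
After op 4 (rotate(-1)): offset=2, physical=[A,g,C,D,B], logical=[C,D,B,A,g]
After op 5 (swap(1, 2)): offset=2, physical=[A,g,C,B,D], logical=[C,B,D,A,g]
After op 6 (rotate(+2)): offset=4, physical=[A,g,C,B,D], logical=[D,A,g,C,B]
After op 7 (rotate(+3)): offset=2, physical=[A,g,C,B,D], logical=[C,B,D,A,g]
After op 8 (swap(3, 2)): offset=2, physical=[D,g,C,B,A], logical=[C,B,A,D,g]
After op 9 (rotate(+1)): offset=3, physical=[D,g,C,B,A], logical=[B,A,D,g,C]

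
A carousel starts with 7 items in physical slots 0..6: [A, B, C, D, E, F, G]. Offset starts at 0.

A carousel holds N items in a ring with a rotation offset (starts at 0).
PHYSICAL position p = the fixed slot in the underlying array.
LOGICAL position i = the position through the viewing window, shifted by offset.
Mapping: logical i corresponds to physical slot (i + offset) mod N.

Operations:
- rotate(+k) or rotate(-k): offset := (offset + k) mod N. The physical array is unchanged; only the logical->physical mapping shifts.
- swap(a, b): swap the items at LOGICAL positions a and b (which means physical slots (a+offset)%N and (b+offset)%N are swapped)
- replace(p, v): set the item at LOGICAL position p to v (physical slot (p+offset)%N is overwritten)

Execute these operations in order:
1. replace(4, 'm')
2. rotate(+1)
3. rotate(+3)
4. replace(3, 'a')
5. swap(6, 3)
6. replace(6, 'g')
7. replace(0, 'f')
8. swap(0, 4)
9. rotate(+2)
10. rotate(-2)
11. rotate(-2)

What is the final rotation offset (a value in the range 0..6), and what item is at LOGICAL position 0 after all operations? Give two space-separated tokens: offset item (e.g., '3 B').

After op 1 (replace(4, 'm')): offset=0, physical=[A,B,C,D,m,F,G], logical=[A,B,C,D,m,F,G]
After op 2 (rotate(+1)): offset=1, physical=[A,B,C,D,m,F,G], logical=[B,C,D,m,F,G,A]
After op 3 (rotate(+3)): offset=4, physical=[A,B,C,D,m,F,G], logical=[m,F,G,A,B,C,D]
After op 4 (replace(3, 'a')): offset=4, physical=[a,B,C,D,m,F,G], logical=[m,F,G,a,B,C,D]
After op 5 (swap(6, 3)): offset=4, physical=[D,B,C,a,m,F,G], logical=[m,F,G,D,B,C,a]
After op 6 (replace(6, 'g')): offset=4, physical=[D,B,C,g,m,F,G], logical=[m,F,G,D,B,C,g]
After op 7 (replace(0, 'f')): offset=4, physical=[D,B,C,g,f,F,G], logical=[f,F,G,D,B,C,g]
After op 8 (swap(0, 4)): offset=4, physical=[D,f,C,g,B,F,G], logical=[B,F,G,D,f,C,g]
After op 9 (rotate(+2)): offset=6, physical=[D,f,C,g,B,F,G], logical=[G,D,f,C,g,B,F]
After op 10 (rotate(-2)): offset=4, physical=[D,f,C,g,B,F,G], logical=[B,F,G,D,f,C,g]
After op 11 (rotate(-2)): offset=2, physical=[D,f,C,g,B,F,G], logical=[C,g,B,F,G,D,f]

Answer: 2 C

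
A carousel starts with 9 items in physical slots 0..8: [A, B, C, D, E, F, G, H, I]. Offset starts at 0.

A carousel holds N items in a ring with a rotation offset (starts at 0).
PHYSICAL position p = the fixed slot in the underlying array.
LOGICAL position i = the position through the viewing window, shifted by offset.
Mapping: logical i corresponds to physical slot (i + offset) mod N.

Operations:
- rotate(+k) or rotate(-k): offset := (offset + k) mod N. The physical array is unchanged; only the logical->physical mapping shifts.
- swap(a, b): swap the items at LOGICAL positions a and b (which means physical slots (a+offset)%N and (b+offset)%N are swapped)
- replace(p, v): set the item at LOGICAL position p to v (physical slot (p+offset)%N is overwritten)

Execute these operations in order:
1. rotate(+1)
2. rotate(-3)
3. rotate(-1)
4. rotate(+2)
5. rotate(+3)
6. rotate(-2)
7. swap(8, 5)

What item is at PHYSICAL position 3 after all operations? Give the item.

Answer: D

Derivation:
After op 1 (rotate(+1)): offset=1, physical=[A,B,C,D,E,F,G,H,I], logical=[B,C,D,E,F,G,H,I,A]
After op 2 (rotate(-3)): offset=7, physical=[A,B,C,D,E,F,G,H,I], logical=[H,I,A,B,C,D,E,F,G]
After op 3 (rotate(-1)): offset=6, physical=[A,B,C,D,E,F,G,H,I], logical=[G,H,I,A,B,C,D,E,F]
After op 4 (rotate(+2)): offset=8, physical=[A,B,C,D,E,F,G,H,I], logical=[I,A,B,C,D,E,F,G,H]
After op 5 (rotate(+3)): offset=2, physical=[A,B,C,D,E,F,G,H,I], logical=[C,D,E,F,G,H,I,A,B]
After op 6 (rotate(-2)): offset=0, physical=[A,B,C,D,E,F,G,H,I], logical=[A,B,C,D,E,F,G,H,I]
After op 7 (swap(8, 5)): offset=0, physical=[A,B,C,D,E,I,G,H,F], logical=[A,B,C,D,E,I,G,H,F]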